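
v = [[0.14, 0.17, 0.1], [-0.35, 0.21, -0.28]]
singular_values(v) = [0.5, 0.22]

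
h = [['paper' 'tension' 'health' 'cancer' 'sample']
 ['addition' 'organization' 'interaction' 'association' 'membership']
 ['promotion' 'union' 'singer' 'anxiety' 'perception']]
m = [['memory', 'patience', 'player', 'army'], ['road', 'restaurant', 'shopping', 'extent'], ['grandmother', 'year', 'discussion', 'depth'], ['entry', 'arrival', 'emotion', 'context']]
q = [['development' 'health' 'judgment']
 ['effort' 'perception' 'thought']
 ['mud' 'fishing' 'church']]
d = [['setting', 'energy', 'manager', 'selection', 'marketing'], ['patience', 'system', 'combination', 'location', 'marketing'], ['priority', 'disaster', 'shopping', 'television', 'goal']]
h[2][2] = 'singer'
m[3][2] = 'emotion'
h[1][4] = 'membership'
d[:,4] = ['marketing', 'marketing', 'goal']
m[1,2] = 'shopping'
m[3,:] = ['entry', 'arrival', 'emotion', 'context']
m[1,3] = 'extent'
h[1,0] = 'addition'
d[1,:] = ['patience', 'system', 'combination', 'location', 'marketing']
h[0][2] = 'health'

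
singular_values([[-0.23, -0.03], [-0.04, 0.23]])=[0.24, 0.23]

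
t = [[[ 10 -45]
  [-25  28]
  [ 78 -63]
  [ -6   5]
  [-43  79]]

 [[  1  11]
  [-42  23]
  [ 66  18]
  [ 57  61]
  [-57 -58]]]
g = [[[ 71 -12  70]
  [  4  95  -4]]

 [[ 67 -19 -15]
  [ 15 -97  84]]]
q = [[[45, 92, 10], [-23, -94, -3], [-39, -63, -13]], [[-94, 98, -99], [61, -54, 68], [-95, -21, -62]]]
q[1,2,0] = -95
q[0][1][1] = -94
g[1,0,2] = -15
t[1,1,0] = -42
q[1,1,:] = [61, -54, 68]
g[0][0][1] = -12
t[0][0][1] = -45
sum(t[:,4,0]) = -100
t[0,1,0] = -25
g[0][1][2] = -4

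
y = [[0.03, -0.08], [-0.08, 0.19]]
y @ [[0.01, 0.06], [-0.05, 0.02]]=[[0.00, 0.00], [-0.01, -0.0]]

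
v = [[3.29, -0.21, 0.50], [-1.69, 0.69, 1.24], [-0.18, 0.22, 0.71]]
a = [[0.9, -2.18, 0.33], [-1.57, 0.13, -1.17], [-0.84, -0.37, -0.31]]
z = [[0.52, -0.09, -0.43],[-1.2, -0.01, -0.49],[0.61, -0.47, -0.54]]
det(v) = 0.39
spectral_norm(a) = 2.68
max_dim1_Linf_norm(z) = 1.2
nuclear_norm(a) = 4.74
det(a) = -1.28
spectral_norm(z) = 1.46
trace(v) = 4.69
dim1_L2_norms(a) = [2.38, 1.96, 0.97]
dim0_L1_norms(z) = [2.33, 0.57, 1.46]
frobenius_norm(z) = 1.74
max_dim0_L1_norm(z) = 2.33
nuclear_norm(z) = 2.59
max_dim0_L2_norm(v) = 3.7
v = a @ z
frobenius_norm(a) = 3.23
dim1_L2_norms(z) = [0.68, 1.3, 0.94]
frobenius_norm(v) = 4.07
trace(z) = -0.03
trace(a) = 0.72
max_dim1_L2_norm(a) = 2.38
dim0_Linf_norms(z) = [1.2, 0.47, 0.54]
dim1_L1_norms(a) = [3.41, 2.87, 1.52]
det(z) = -0.28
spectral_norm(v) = 3.74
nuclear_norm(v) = 5.40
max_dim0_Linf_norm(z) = 1.2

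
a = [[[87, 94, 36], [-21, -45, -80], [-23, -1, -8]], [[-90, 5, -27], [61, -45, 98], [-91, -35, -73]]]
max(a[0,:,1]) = 94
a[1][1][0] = 61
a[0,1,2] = -80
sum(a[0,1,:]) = -146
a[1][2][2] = -73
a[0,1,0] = -21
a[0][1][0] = -21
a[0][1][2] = -80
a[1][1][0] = 61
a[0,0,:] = [87, 94, 36]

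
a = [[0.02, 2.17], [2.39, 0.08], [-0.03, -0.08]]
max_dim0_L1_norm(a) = 2.44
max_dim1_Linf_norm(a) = 2.39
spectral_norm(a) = 2.40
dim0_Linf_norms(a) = [2.39, 2.17]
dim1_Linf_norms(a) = [2.17, 2.39, 0.08]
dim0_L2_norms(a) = [2.39, 2.17]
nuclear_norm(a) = 4.56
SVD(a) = [[-0.21, 0.98], [-0.98, -0.21], [0.02, -0.03]] @ diag([2.401484587159979, 2.160548952843482]) @ [[-0.98, -0.22],[-0.22, 0.98]]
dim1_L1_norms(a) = [2.19, 2.47, 0.11]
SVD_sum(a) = [[0.49, 0.11], [2.29, 0.52], [-0.05, -0.01]] + [[-0.47, 2.06], [0.1, -0.44], [0.02, -0.07]]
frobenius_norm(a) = 3.23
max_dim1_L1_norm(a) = 2.47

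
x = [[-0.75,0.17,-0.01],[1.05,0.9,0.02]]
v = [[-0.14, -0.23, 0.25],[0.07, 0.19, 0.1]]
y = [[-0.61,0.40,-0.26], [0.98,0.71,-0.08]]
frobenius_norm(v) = 0.43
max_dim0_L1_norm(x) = 1.8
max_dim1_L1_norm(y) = 1.77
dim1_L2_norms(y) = [0.77, 1.21]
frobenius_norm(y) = 1.44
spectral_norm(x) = 1.47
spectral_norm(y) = 1.25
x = v + y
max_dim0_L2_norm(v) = 0.3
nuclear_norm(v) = 0.58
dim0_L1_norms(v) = [0.21, 0.42, 0.35]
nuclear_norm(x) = 2.05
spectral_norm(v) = 0.38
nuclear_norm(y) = 1.96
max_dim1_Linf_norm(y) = 0.98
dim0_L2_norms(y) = [1.15, 0.81, 0.27]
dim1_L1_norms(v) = [0.62, 0.36]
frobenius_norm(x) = 1.58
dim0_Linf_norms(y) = [0.98, 0.71, 0.26]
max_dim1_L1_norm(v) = 0.62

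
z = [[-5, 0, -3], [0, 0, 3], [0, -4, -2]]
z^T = [[-5, 0, 0], [0, 0, -4], [-3, 3, -2]]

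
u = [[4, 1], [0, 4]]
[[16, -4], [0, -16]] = u@ [[4, 0], [0, -4]]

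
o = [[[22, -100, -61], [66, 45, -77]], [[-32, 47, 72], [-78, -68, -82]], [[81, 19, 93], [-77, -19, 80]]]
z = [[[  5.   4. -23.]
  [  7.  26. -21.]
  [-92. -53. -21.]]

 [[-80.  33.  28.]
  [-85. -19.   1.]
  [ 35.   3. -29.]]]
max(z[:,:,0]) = 35.0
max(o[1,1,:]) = -68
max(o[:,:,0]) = 81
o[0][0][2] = -61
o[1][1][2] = -82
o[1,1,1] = -68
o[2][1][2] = 80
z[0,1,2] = -21.0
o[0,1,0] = 66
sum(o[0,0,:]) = -139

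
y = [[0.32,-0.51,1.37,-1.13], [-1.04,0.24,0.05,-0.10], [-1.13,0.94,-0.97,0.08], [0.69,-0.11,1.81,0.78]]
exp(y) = [[0.77, -0.28, -0.19, -1.60], [-1.15, 1.44, -0.27, 0.67], [-1.07, 0.87, 0.24, 0.84], [-0.24, 0.73, 1.85, 2.13]]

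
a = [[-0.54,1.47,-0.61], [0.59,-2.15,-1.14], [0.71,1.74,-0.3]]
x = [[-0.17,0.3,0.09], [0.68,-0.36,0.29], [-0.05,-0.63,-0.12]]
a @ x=[[1.12, -0.31, 0.45], [-1.51, 1.67, -0.43], [1.08, -0.22, 0.60]]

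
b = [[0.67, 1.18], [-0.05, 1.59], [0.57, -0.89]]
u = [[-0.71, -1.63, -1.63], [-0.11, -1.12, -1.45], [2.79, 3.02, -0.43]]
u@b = [[-1.32, -1.98], [-0.84, -0.62], [1.47, 8.48]]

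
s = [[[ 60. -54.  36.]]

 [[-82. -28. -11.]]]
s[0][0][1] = -54.0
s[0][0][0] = 60.0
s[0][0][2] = 36.0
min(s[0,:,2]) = 36.0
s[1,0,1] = -28.0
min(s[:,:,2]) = -11.0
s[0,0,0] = 60.0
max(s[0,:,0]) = 60.0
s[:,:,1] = [[-54.0], [-28.0]]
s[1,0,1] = -28.0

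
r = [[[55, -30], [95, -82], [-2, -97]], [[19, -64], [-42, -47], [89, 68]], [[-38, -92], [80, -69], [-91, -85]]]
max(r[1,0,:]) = 19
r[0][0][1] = -30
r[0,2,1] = -97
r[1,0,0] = 19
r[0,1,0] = 95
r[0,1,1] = -82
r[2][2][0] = -91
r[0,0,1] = -30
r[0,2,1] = -97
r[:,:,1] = [[-30, -82, -97], [-64, -47, 68], [-92, -69, -85]]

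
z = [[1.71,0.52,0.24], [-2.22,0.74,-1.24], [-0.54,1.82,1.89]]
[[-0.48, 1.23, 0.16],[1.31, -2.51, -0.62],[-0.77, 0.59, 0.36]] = z @ [[-0.23, 0.68, 0.08], [0.11, -0.19, -0.09], [-0.58, 0.69, 0.3]]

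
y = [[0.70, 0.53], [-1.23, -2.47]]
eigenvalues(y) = [0.48, -2.25]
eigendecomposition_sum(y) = [[0.52, 0.09], [-0.22, -0.04]] + [[0.18, 0.44], [-1.01, -2.43]]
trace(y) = -1.77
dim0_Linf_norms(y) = [1.23, 2.47]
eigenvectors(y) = [[0.92,-0.18],[-0.38,0.98]]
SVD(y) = [[-0.28,0.96], [0.96,0.28]] @ diag([2.8712320768354687, 0.3751351235902626]) @ [[-0.48,-0.88], [0.88,-0.48]]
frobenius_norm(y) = 2.90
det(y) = -1.08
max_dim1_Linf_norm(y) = 2.47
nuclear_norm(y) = 3.25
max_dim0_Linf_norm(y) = 2.47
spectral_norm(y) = 2.87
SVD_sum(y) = [[0.38,0.7],[-1.32,-2.42]] + [[0.32, -0.17], [0.09, -0.05]]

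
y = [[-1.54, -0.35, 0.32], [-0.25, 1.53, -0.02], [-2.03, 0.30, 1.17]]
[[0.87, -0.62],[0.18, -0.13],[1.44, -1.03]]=y @ [[-0.5, 0.36], [0.04, -0.03], [0.35, -0.25]]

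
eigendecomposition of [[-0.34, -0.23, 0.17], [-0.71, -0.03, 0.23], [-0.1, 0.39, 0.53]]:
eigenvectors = [[0.62, 0.42, 0.12], [0.76, -0.48, 0.21], [-0.19, 0.77, 0.97]]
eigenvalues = [-0.67, 0.23, 0.6]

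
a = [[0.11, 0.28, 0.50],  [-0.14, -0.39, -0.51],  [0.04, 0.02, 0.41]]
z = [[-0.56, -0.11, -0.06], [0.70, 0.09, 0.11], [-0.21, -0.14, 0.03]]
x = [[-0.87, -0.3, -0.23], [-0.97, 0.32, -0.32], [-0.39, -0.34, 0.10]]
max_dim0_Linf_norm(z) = 0.7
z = a @ x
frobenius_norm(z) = 0.95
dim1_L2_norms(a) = [0.58, 0.66, 0.41]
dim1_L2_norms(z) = [0.57, 0.71, 0.25]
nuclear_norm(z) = 1.07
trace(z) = -0.44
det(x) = -0.10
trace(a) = 0.13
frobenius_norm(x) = 1.52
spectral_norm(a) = 0.95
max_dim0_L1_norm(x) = 2.23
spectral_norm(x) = 1.41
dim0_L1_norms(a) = [0.29, 0.69, 1.42]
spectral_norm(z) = 0.94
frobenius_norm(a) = 0.97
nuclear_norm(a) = 1.16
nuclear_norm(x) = 2.11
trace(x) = -0.45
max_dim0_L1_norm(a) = 1.42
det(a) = 0.00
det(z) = -0.00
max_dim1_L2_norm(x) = 1.07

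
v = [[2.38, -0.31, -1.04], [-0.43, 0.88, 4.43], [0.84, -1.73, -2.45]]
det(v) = 12.277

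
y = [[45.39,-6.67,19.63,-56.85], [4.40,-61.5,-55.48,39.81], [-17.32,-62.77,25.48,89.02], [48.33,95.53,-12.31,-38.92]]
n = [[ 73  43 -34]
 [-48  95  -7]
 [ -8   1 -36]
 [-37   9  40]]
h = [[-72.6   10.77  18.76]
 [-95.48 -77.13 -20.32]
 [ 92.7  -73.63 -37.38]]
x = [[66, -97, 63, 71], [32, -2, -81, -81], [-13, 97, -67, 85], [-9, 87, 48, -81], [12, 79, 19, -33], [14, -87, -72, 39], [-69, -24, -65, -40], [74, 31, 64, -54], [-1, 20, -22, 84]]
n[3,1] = 9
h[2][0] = 92.7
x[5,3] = 39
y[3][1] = 95.53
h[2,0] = 92.7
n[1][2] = -7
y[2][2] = 25.48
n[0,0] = 73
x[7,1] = 31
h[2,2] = -37.38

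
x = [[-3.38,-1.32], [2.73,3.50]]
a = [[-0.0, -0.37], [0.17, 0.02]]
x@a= [[-0.22,1.22], [0.60,-0.94]]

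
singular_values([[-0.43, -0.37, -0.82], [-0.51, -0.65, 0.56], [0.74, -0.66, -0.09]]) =[1.0, 1.0, 1.0]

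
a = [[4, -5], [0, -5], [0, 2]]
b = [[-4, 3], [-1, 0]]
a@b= [[-11, 12], [5, 0], [-2, 0]]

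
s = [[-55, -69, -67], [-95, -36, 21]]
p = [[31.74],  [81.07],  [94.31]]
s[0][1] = -69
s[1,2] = 21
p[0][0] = 31.74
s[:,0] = [-55, -95]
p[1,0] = 81.07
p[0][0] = 31.74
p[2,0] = 94.31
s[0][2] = -67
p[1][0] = 81.07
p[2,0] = 94.31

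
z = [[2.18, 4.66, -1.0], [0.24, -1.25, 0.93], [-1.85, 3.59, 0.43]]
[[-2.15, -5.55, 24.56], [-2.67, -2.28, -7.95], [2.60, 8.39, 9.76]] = z @ [[-2.02, -3.88, 1.33], [-0.03, 0.44, 3.85], [-2.39, -0.86, -3.72]]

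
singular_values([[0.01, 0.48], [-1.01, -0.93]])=[1.42, 0.34]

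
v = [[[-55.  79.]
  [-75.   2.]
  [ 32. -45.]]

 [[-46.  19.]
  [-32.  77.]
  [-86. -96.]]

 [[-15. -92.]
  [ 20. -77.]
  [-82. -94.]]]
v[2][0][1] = -92.0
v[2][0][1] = -92.0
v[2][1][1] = -77.0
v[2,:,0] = [-15.0, 20.0, -82.0]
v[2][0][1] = -92.0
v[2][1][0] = 20.0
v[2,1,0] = 20.0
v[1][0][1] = 19.0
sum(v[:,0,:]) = -110.0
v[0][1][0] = -75.0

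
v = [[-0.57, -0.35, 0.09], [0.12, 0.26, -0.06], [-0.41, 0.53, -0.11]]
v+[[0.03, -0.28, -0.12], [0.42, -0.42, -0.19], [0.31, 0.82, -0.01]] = [[-0.54,  -0.63,  -0.03], [0.54,  -0.16,  -0.25], [-0.10,  1.35,  -0.12]]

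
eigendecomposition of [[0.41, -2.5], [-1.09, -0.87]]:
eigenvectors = [[0.91, 0.72],[-0.41, 0.69]]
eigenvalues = [1.54, -2.0]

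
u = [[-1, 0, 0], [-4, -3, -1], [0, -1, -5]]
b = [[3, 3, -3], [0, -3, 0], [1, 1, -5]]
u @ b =[[-3, -3, 3], [-13, -4, 17], [-5, -2, 25]]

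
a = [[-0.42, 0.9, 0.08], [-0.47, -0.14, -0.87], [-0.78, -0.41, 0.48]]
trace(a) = -0.08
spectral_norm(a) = 1.01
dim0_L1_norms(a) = [1.67, 1.45, 1.43]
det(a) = 1.00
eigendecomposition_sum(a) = [[-0.25+0.39j,(0.38+0.16j),0.15+0.23j],[-0.31-0.28j,-0.20+0.31j,(-0.23+0.1j)],[(-0.28-0.04j),0.00+0.25j,-0.09+0.14j]] + [[-0.25-0.39j, 0.38-0.16j, 0.15-0.23j], [(-0.31+0.28j), (-0.2-0.31j), (-0.23-0.1j)], [-0.28+0.04j, -0.25j, (-0.09-0.14j)]] + [[(0.08-0j), 0.14-0.00j, (-0.22-0j)], [(0.14-0j), (0.26-0j), (-0.41-0j)], [(-0.23+0j), -0.42+0.00j, (0.66+0j)]]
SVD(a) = [[0.11, 0.60, 0.79], [-0.43, 0.75, -0.51], [-0.9, -0.28, 0.34]] @ diag([1.0051498287173628, 0.9982131310854457, 0.9951604728675914]) @ [[0.85, 0.52, -0.05], [-0.38, 0.56, -0.74], [-0.36, 0.65, 0.67]]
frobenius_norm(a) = 1.73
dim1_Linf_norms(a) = [0.9, 0.87, 0.78]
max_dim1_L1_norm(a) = 1.67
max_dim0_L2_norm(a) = 1.0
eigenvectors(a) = [[(-0.68+0j), -0.68-0.00j, -0.28+0.00j], [0.11-0.60j, (0.11+0.6j), (-0.51+0j)], [(-0.17-0.38j), (-0.17+0.38j), (0.82+0j)]]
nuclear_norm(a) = 3.00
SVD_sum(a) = [[0.09, 0.06, -0.01], [-0.37, -0.23, 0.02], [-0.77, -0.47, 0.04]] + [[-0.23, 0.33, -0.44], [-0.29, 0.41, -0.55], [0.11, -0.16, 0.21]] + [[-0.28, 0.51, 0.53], [0.18, -0.33, -0.34], [-0.12, 0.22, 0.23]]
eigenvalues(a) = [(-0.54+0.84j), (-0.54-0.84j), (1+0j)]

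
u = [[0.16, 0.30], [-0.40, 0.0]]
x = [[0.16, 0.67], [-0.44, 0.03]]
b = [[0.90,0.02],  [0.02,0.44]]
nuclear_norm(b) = 1.34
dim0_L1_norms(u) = [0.56, 0.3]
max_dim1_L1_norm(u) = 0.46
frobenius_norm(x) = 0.82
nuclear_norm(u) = 0.72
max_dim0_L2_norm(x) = 0.67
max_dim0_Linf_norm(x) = 0.67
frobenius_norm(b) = 1.00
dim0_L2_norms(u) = [0.43, 0.3]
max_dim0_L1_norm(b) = 0.92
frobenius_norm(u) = 0.52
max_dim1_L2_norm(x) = 0.69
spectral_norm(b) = 0.90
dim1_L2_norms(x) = [0.69, 0.44]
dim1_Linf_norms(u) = [0.3, 0.4]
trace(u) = 0.16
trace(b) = 1.34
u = x @ b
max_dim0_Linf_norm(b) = 0.9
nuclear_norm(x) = 1.13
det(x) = 0.30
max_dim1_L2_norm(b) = 0.9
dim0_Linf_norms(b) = [0.9, 0.44]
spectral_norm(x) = 0.70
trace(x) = 0.19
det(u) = 0.12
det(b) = 0.40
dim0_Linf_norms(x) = [0.44, 0.67]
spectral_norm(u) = 0.45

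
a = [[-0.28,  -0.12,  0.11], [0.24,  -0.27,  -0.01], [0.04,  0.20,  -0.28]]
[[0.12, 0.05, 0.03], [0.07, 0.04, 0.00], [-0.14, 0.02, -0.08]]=a @ [[-0.18, -0.16, 0.02], [-0.43, -0.29, -0.01], [0.15, -0.29, 0.29]]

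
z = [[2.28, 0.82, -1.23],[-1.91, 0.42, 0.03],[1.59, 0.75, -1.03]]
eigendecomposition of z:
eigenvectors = [[-0.18-0.43j, (-0.18+0.43j), 0.16+0.00j],  [0.81+0.00j, 0.81-0.00j, 0.66+0.00j],  [-0.02-0.35j, -0.02+0.35j, 0.74+0.00j]]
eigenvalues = [(0.84+1j), (0.84-1j), (-0.02+0j)]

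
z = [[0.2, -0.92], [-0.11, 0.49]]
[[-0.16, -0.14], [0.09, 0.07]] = z @[[-0.16, 0.15], [0.14, 0.18]]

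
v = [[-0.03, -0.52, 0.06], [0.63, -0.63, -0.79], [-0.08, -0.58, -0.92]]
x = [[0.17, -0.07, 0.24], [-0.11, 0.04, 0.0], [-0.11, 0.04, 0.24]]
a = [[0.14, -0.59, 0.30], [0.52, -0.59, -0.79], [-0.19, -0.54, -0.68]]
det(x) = -0.00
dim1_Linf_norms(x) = [0.24, 0.11, 0.24]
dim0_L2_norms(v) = [0.64, 1.0, 1.21]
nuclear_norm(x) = 0.59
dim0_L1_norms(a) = [0.85, 1.72, 1.77]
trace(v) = -1.58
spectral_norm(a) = 1.35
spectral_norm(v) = 1.55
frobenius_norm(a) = 1.58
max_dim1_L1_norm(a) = 1.9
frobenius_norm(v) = 1.70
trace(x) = 0.45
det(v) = -0.36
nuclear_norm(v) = 2.52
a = x + v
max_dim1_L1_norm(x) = 0.48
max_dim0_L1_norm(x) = 0.48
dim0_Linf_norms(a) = [0.52, 0.59, 0.79]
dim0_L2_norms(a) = [0.57, 0.99, 1.08]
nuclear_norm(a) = 2.48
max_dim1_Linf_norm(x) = 0.24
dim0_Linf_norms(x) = [0.17, 0.07, 0.24]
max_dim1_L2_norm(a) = 1.11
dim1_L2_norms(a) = [0.68, 1.11, 0.89]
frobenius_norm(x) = 0.42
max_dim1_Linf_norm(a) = 0.79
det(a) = -0.42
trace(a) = -1.13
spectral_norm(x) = 0.35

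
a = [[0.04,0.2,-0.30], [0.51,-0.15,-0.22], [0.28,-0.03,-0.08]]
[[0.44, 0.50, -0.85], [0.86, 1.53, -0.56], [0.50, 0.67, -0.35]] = a @ [[1.75, 1.55, -1.02], [1.03, -1.41, -1.86], [-0.54, -2.39, 1.45]]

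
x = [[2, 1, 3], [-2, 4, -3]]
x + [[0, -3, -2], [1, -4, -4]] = [[2, -2, 1], [-1, 0, -7]]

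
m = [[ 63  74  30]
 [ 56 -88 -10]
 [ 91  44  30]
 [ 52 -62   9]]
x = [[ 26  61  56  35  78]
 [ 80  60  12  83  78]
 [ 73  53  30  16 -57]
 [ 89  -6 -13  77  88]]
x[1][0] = 80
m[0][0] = 63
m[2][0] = 91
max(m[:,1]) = 74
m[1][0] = 56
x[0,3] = 35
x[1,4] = 78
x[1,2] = 12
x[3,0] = 89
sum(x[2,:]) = 115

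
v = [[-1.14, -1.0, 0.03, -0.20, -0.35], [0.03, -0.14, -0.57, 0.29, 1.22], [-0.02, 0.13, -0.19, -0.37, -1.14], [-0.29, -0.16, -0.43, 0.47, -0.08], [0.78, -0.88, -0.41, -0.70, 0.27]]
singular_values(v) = [1.88, 1.54, 1.41, 0.72, 0.28]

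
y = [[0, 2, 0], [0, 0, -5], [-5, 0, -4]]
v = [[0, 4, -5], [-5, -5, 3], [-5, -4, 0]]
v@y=[[25, 0, 0], [-15, -10, 13], [0, -10, 20]]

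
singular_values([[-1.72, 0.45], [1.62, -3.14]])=[3.75, 1.24]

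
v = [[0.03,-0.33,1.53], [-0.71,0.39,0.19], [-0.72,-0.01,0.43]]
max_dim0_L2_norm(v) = 1.6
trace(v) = 0.85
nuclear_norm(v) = 2.91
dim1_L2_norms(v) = [1.57, 0.83, 0.84]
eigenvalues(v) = [(0.2+0.92j), (0.2-0.92j), (0.44+0j)]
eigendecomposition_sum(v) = [[(0.01+0.48j), (-0.16+0.05j), (0.76-0.18j)], [(-0.32+0.15j), -0.08-0.10j, (0.34+0.46j)], [-0.35+0.09j, (-0.06-0.11j), 0.27+0.54j]] + [[(0.01-0.48j), (-0.16-0.05j), (0.76+0.18j)], [(-0.32-0.15j), -0.08+0.10j, 0.34-0.46j], [-0.35-0.09j, (-0.06+0.11j), (0.27-0.54j)]] + [[0j, (-0.01-0j), (0.01+0j)], [-0.07-0.00j, (0.55+0j), -0.50-0.00j], [-0.02-0.00j, 0.12+0.00j, (-0.1-0j)]]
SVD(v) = [[0.92, -0.34, -0.16], [0.16, 0.74, -0.65], [0.34, 0.57, 0.74]] @ diag([1.6469989303214712, 1.0401823738363798, 0.22762941962770164]) @ [[-0.20, -0.15, 0.97], [-0.91, 0.38, -0.13], [-0.35, -0.91, -0.21]]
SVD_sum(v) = [[-0.31, -0.23, 1.47], [-0.06, -0.04, 0.26], [-0.11, -0.08, 0.55]] + [[0.33, -0.14, 0.05], [-0.71, 0.30, -0.10], [-0.55, 0.23, -0.08]] + [[0.01, 0.03, 0.01], [0.05, 0.13, 0.03], [-0.06, -0.15, -0.04]]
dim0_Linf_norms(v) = [0.72, 0.39, 1.53]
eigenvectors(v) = [[0.68+0.00j, (0.68-0j), (0.02+0j)],  [(0.2+0.46j), (0.2-0.46j), (-0.98+0j)],  [0.12+0.51j, 0.12-0.51j, (-0.21+0j)]]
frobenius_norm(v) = 1.96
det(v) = 0.39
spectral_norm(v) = 1.65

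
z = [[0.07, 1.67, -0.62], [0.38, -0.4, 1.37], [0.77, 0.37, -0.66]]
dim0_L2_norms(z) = [0.86, 1.76, 1.64]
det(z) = 1.89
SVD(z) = [[0.76, -0.57, 0.3], [-0.55, -0.82, -0.18], [0.35, -0.03, -0.94]] @ diag([2.177141256556093, 1.052756037232178, 0.8225938700674578]) @ [[0.05, 0.74, -0.67], [-0.36, -0.61, -0.71], [-0.93, 0.27, 0.23]]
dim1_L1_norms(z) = [2.36, 2.15, 1.8]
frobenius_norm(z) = 2.55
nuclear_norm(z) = 4.05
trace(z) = -0.99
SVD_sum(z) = [[0.09, 1.23, -1.11], [-0.06, -0.89, 0.79], [0.04, 0.56, -0.50]] + [[0.21, 0.37, 0.43],[0.31, 0.53, 0.61],[0.01, 0.02, 0.02]] + [[-0.23, 0.07, 0.06],[0.13, -0.04, -0.03],[0.72, -0.21, -0.18]]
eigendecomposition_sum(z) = [[(0.43+0j), (0.56+0j), (0.29+0j)],[(0.36+0j), 0.47+0.00j, (0.24+0j)],[0.27+0.00j, (0.35+0j), (0.18+0j)]] + [[(-0.18+0.41j), 0.56+0.14j, -0.45-0.85j], [(0.01-0.34j), -0.43+0.06j, 0.57+0.47j], [0.25+0.05j, (0.01-0.33j), (-0.42+0.36j)]] + [[(-0.18-0.41j), 0.56-0.14j, (-0.45+0.85j)], [0.01+0.34j, (-0.43-0.06j), 0.57-0.47j], [0.25-0.05j, 0.01+0.33j, (-0.42-0.36j)]]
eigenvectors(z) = [[(-0.69+0j),0.72+0.00j,0.72-0.00j], [-0.58+0.00j,-0.51+0.21j,(-0.51-0.21j)], [-0.43+0.00j,-0.09-0.40j,-0.09+0.40j]]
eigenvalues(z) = [(1.08+0j), (-1.03+0.83j), (-1.03-0.83j)]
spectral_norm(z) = 2.18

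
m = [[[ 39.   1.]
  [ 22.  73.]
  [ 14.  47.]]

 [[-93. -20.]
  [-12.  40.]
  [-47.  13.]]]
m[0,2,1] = 47.0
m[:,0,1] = [1.0, -20.0]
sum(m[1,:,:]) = -119.0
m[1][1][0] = -12.0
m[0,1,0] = 22.0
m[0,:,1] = [1.0, 73.0, 47.0]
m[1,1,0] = -12.0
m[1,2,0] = -47.0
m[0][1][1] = 73.0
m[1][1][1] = 40.0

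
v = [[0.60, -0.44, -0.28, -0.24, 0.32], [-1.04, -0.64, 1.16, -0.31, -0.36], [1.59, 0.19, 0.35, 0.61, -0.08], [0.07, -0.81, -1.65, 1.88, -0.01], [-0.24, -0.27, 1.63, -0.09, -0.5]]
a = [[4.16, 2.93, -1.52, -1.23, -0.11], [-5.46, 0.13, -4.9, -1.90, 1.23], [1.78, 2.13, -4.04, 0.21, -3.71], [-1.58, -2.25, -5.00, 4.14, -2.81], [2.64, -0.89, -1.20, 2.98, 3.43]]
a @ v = [[-3.03, -2.97, 3.55, -5.14, 0.47], [-11.63, 2.60, 5.1, -5.4, -2.0], [-6.67, -2.08, -5.84, -2.82, 1.98], [-5.59, -1.41, -15.33, 6.06, 2.07], [-0.01, -4.16, -1.52, 4.2, -0.48]]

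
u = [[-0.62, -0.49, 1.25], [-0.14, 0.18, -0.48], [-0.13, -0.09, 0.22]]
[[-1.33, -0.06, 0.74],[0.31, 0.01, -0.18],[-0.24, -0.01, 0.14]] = u@[[0.52,  0.05,  -0.29], [-0.01,  -0.89,  0.05], [-0.81,  -0.37,  0.47]]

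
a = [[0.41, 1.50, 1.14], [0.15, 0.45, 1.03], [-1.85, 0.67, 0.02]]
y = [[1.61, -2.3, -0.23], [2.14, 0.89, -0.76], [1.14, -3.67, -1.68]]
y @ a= [[0.74, 1.23, -0.54], [2.42, 3.1, 3.34], [3.02, -1.07, -2.51]]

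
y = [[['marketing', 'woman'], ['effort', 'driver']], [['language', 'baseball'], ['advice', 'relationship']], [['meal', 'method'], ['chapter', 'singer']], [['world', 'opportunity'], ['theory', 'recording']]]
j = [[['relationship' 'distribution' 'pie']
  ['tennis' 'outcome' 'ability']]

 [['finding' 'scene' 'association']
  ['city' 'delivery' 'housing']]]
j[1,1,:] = ['city', 'delivery', 'housing']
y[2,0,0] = 'meal'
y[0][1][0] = 'effort'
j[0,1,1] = 'outcome'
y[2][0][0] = 'meal'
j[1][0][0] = 'finding'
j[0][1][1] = 'outcome'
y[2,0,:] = ['meal', 'method']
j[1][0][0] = 'finding'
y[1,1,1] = 'relationship'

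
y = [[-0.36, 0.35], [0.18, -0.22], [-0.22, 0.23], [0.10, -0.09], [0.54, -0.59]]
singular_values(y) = [1.04, 0.03]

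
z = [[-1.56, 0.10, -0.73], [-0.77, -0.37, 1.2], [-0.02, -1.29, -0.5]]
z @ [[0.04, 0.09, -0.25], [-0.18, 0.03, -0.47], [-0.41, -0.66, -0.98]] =[[0.22, 0.34, 1.06],[-0.46, -0.87, -0.81],[0.44, 0.29, 1.1]]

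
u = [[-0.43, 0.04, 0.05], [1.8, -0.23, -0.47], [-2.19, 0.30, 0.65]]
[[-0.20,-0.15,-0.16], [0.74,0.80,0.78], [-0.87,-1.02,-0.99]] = u @ [[0.56, 0.23, 0.32], [0.76, -0.78, 0.26], [0.19, -0.43, -0.56]]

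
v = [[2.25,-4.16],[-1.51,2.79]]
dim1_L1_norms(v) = [6.41, 4.3]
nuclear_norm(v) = 5.70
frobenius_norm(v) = 5.69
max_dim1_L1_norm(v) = 6.41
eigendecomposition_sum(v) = [[-0.00,-0.00], [-0.00,-0.0]] + [[2.25, -4.16], [-1.51, 2.79]]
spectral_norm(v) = 5.69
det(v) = -0.00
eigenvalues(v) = [-0.0, 5.04]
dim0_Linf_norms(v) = [2.25, 4.16]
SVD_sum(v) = [[2.25, -4.16], [-1.51, 2.79]] + [[-0.0, -0.0], [-0.00, -0.0]]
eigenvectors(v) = [[-0.88, 0.83], [-0.48, -0.56]]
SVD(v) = [[-0.83, 0.56], [0.56, 0.83]] @ diag([5.6949363018114205, 0.0007199378154053859]) @ [[-0.48, 0.88], [-0.88, -0.48]]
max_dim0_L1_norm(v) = 6.95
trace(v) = 5.04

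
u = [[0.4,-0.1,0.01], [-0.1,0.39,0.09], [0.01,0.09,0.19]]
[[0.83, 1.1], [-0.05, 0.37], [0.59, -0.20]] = u@[[1.89, 3.39], [-0.38, 2.37], [3.19, -2.38]]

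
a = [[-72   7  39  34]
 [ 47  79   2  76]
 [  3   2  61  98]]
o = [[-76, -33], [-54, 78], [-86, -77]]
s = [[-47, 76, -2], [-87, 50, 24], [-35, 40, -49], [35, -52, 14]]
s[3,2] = 14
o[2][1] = -77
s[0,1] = 76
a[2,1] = 2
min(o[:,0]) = -86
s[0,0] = -47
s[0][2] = -2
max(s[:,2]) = 24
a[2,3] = 98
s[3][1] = -52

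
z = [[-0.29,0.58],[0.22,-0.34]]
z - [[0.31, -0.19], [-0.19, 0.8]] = [[-0.60,0.77], [0.41,-1.14]]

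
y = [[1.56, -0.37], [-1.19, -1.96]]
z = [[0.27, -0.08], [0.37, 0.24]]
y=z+[[1.29,-0.29],[-1.56,-2.20]]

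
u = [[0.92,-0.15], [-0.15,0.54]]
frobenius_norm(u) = 1.09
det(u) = 0.47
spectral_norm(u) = 0.97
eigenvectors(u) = [[0.94,  0.33], [-0.33,  0.94]]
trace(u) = 1.46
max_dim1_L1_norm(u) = 1.07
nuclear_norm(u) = 1.46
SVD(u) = [[-0.94, 0.33], [0.33, 0.94]] @ diag([0.9720743687382042, 0.48792563126179594]) @ [[-0.94, 0.33], [0.33, 0.94]]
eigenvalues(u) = [0.97, 0.49]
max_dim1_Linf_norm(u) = 0.92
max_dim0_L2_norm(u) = 0.93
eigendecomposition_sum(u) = [[0.87, -0.3], [-0.3, 0.1]] + [[0.05, 0.15], [0.15, 0.44]]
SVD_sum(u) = [[0.87, -0.3], [-0.30, 0.10]] + [[0.05, 0.15],[0.15, 0.44]]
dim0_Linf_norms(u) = [0.92, 0.54]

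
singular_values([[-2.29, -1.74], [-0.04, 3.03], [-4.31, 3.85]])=[6.19, 3.55]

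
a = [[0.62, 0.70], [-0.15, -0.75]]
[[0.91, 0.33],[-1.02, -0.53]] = a@[[-0.08, -0.33], [1.37, 0.77]]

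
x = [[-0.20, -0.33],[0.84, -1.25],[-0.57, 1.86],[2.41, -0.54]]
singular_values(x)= [3.09, 1.65]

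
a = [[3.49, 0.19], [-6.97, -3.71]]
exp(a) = [[27.89, 0.76],[-27.7, -0.72]]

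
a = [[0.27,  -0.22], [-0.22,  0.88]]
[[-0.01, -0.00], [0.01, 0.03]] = a @ [[-0.03,  0.03], [0.0,  0.04]]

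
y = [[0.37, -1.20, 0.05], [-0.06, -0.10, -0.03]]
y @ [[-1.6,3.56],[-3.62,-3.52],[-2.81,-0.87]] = [[3.61,  5.50], [0.54,  0.16]]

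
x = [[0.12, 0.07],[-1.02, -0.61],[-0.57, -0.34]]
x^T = [[0.12, -1.02, -0.57], [0.07, -0.61, -0.34]]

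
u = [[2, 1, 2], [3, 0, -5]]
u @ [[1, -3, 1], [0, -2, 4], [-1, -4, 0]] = [[0, -16, 6], [8, 11, 3]]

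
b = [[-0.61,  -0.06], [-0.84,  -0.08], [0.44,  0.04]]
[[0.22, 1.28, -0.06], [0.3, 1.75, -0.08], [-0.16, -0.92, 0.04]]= b@[[-0.35,-2.05,0.09],[-0.07,-0.41,0.02]]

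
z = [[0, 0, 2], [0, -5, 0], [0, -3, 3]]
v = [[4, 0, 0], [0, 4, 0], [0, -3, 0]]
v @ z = [[0, 0, 8], [0, -20, 0], [0, 15, 0]]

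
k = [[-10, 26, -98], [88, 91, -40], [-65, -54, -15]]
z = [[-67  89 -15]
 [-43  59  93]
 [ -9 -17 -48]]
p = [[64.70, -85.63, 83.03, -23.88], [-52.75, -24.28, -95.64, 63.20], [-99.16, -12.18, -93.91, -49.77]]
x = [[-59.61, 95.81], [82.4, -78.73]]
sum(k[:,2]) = -153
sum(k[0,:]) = -82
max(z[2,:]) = -9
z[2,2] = -48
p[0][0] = 64.7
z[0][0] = -67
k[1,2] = -40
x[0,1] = 95.81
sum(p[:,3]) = -10.449999999999996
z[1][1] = 59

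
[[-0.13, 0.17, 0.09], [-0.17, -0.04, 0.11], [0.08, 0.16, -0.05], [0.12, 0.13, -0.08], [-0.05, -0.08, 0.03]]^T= [[-0.13, -0.17, 0.08, 0.12, -0.05], [0.17, -0.04, 0.16, 0.13, -0.08], [0.09, 0.11, -0.05, -0.08, 0.03]]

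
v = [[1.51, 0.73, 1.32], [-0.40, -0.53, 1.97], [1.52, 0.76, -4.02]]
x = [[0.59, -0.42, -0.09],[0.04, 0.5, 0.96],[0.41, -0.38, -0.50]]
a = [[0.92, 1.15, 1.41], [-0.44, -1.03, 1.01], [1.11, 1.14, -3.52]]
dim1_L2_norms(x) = [0.73, 1.08, 0.75]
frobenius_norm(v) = 5.28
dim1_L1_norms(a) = [3.48, 2.48, 5.77]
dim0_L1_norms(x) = [1.04, 1.3, 1.55]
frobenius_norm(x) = 1.51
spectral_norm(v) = 4.87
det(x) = -0.09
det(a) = 2.69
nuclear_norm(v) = 7.17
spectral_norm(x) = 1.33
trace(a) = -3.63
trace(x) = 0.59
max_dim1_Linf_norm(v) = 4.02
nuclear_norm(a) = 6.48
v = a + x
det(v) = 2.63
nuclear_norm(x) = 2.12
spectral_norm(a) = 4.15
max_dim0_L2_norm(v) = 4.67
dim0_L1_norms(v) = [3.43, 2.02, 7.31]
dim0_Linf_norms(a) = [1.11, 1.15, 3.52]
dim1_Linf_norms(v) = [1.51, 1.97, 4.02]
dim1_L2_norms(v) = [2.13, 2.08, 4.36]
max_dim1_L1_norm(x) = 1.5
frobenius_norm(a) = 4.62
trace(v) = -3.04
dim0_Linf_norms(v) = [1.52, 0.76, 4.02]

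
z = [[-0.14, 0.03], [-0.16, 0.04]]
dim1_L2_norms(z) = [0.14, 0.16]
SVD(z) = [[-0.66, -0.76],[-0.76, 0.66]] @ diag([0.21837256932379198, 0.0036634637879531485]) @ [[0.97, -0.23],[0.23, 0.97]]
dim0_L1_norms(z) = [0.3, 0.07]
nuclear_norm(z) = 0.22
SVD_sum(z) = [[-0.14, 0.03], [-0.16, 0.04]] + [[-0.0, -0.00], [0.00, 0.00]]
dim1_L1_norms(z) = [0.17, 0.2]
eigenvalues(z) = [-0.11, 0.01]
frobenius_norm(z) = 0.22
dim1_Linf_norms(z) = [0.14, 0.16]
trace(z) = -0.10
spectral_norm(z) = 0.22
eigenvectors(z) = [[-0.68, -0.20], [-0.74, -0.98]]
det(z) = -0.00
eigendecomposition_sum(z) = [[-0.14, 0.03], [-0.15, 0.03]] + [[-0.00, 0.00], [-0.01, 0.01]]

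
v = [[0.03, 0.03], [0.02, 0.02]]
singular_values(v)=[0.05, 0.0]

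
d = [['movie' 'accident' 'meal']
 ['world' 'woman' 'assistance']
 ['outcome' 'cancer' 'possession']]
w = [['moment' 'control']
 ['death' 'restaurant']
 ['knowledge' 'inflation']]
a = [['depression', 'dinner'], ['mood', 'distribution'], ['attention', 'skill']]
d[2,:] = ['outcome', 'cancer', 'possession']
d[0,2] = 'meal'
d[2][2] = 'possession'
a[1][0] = 'mood'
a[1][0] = 'mood'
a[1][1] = 'distribution'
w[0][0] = 'moment'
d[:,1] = ['accident', 'woman', 'cancer']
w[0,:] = ['moment', 'control']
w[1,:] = ['death', 'restaurant']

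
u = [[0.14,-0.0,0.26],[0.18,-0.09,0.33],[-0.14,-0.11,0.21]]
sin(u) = [[0.14, 0.0, 0.26],[0.18, -0.09, 0.33],[-0.14, -0.11, 0.21]]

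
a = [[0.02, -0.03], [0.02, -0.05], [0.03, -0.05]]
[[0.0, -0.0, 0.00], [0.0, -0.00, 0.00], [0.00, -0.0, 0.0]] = a @[[-0.03, 0.02, -0.02], [-0.08, 0.05, -0.03]]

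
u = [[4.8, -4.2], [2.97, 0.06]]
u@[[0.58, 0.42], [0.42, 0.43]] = [[1.02, 0.21], [1.75, 1.27]]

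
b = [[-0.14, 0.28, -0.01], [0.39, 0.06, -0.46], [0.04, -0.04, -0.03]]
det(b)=0.001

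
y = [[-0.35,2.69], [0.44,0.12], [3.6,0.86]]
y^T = [[-0.35,  0.44,  3.60],  [2.69,  0.12,  0.86]]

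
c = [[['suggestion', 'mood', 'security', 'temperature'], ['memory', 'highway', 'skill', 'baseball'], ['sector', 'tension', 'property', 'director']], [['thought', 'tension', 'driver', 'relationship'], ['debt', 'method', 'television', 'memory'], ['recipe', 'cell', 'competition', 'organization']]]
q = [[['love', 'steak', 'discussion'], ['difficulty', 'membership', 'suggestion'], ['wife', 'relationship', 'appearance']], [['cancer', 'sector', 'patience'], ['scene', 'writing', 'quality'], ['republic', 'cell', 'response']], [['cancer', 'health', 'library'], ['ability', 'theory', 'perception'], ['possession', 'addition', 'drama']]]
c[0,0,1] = 'mood'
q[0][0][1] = 'steak'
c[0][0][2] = 'security'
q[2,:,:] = [['cancer', 'health', 'library'], ['ability', 'theory', 'perception'], ['possession', 'addition', 'drama']]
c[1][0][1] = 'tension'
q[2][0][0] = 'cancer'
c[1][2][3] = 'organization'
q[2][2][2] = 'drama'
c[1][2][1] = 'cell'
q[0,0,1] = 'steak'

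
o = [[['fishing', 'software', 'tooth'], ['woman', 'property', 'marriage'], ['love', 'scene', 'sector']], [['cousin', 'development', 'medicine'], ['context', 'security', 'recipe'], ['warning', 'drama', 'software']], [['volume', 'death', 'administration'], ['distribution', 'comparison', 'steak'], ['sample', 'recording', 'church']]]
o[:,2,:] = [['love', 'scene', 'sector'], ['warning', 'drama', 'software'], ['sample', 'recording', 'church']]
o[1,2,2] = 'software'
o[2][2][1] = 'recording'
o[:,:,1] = [['software', 'property', 'scene'], ['development', 'security', 'drama'], ['death', 'comparison', 'recording']]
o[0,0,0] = 'fishing'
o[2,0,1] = 'death'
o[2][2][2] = 'church'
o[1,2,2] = 'software'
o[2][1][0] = 'distribution'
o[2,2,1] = 'recording'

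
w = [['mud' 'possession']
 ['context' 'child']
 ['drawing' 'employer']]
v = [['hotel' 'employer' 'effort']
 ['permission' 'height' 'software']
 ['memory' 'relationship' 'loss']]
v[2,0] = 'memory'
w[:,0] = ['mud', 'context', 'drawing']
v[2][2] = 'loss'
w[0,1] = 'possession'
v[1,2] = 'software'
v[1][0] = 'permission'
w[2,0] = 'drawing'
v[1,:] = ['permission', 'height', 'software']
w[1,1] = 'child'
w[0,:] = ['mud', 'possession']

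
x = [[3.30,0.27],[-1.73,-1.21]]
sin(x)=[[-0.03, 0.05], [-0.34, -0.91]]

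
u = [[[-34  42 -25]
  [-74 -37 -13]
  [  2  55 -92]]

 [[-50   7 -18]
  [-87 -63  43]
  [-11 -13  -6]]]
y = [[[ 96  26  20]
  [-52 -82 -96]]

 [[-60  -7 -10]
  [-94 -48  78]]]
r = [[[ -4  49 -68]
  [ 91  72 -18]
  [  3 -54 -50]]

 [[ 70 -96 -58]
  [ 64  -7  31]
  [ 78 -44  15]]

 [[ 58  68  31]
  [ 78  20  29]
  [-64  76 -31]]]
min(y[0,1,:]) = -96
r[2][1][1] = 20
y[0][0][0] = 96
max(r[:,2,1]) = 76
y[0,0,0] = 96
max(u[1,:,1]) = 7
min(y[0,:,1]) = -82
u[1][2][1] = -13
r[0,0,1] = 49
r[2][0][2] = 31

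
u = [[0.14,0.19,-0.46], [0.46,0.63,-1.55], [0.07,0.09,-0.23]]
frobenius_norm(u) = 1.83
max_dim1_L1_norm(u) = 2.64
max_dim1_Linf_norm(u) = 1.55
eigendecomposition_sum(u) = [[0.14,0.19,-0.46], [0.45,0.63,-1.52], [0.06,0.09,-0.22]] + [[0.0, -0.0, 0.00], [0.00, -0.00, 0.00], [0.00, -0.00, 0.00]] + [[0.00, 0.00, -0.00], [0.01, 0.00, -0.03], [0.00, 0.00, -0.01]]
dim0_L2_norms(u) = [0.49, 0.66, 1.63]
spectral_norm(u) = 1.83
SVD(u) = [[-0.28, 0.77, 0.58],[-0.95, -0.14, -0.29],[-0.14, -0.63, 0.76]] @ diag([1.8287071049369603, 0.004314145658872932, 0.0034223530378235906]) @ [[-0.27, -0.36, 0.89],  [0.24, 0.87, 0.43],  [0.93, -0.33, 0.15]]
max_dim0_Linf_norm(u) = 1.55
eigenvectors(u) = [[-0.29, -0.94, 0.04],[-0.95, -0.12, 0.92],[-0.14, -0.33, 0.39]]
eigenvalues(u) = [0.55, 0.0, -0.01]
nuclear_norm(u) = 1.84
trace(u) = 0.54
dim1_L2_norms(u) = [0.52, 1.74, 0.26]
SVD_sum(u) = [[0.14, 0.19, -0.46], [0.46, 0.63, -1.55], [0.07, 0.09, -0.23]] + [[0.0, 0.0, 0.0], [-0.00, -0.00, -0.0], [-0.00, -0.0, -0.0]] + [[0.00, -0.00, 0.0], [-0.0, 0.0, -0.0], [0.00, -0.0, 0.0]]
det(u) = -0.00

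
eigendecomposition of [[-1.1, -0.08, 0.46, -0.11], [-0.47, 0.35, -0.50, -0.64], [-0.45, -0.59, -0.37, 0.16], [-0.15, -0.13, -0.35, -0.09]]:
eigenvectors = [[(-0.22+0.46j), (-0.22-0.46j), (-0.16+0j), (-0.24+0j)], [(-0.5-0j), -0.50+0.00j, (0.88+0j), (0.57+0j)], [-0.61+0.00j, (-0.61-0j), -0.44+0.00j, -0.30+0.00j], [-0.35-0.07j, (-0.35+0.07j), 0.09+0.00j, (0.72+0j)]]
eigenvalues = [(-0.92+0.36j), (-0.92-0.36j), (0.62+0j), 0j]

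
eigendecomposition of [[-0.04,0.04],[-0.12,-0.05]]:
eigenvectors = [[-0.04-0.50j, (-0.04+0.5j)], [(0.87+0j), (0.87-0j)]]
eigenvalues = [(-0.04+0.07j), (-0.04-0.07j)]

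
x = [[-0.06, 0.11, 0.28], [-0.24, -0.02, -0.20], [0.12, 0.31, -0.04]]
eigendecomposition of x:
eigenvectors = [[0.74+0.00j, -0.30-0.41j, (-0.3+0.41j)], [0.20+0.00j, (0.67+0j), (0.67-0j)], [(-0.64+0j), (0.04-0.54j), (0.04+0.54j)]]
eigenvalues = [(-0.27+0j), (0.08+0.31j), (0.08-0.31j)]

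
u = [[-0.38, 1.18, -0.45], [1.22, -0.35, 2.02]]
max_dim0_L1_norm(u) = 2.47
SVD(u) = [[-0.36,0.93], [0.93,0.36]] @ diag([2.5255807321908654, 1.0256909696327885]) @ [[0.5, -0.3, 0.81], [0.08, 0.95, 0.3]]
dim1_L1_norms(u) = [2.01, 3.59]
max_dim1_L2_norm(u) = 2.39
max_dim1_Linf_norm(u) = 2.02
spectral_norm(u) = 2.53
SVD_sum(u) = [[-0.46,0.27,-0.74], [1.19,-0.7,1.91]] + [[0.08, 0.91, 0.29], [0.03, 0.35, 0.11]]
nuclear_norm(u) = 3.55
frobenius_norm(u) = 2.73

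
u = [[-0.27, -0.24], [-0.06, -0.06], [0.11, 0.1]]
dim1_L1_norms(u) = [0.51, 0.12, 0.21]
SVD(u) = [[-0.9, 0.3], [-0.21, -0.93], [0.37, 0.21]] @ diag([0.3997189202172932, 0.004978435529475221]) @ [[0.74, 0.67], [-0.67, 0.74]]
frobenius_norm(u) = 0.40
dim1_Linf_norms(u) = [0.27, 0.06, 0.11]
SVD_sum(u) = [[-0.27, -0.24], [-0.06, -0.06], [0.11, 0.1]] + [[-0.0, 0.00], [0.00, -0.00], [-0.00, 0.00]]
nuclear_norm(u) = 0.40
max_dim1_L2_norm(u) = 0.36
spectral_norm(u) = 0.40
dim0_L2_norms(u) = [0.3, 0.27]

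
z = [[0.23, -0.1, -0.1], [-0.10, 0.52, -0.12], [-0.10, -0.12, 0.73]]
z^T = [[0.23, -0.10, -0.10], [-0.1, 0.52, -0.12], [-0.1, -0.12, 0.73]]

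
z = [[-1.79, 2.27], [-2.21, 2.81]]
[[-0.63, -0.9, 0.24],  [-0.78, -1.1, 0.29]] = z @ [[-0.32, 0.5, -1.06],  [-0.53, 0.00, -0.73]]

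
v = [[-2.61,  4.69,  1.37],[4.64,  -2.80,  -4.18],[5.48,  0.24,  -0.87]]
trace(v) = -6.28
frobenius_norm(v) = 10.41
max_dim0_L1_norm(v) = 12.73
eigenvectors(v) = [[(-0.6+0j), -0.31-0.33j, (-0.31+0.33j)], [0.70+0.00j, (0.13-0.45j), (0.13+0.45j)], [0.38+0.00j, -0.76+0.00j, -0.76-0.00j]]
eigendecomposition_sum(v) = [[(-4.07+0j), (2.99-0j), 2.22-0.00j], [4.79-0.00j, -3.52+0.00j, (-2.61+0j)], [(2.6-0j), -1.91+0.00j, (-1.42+0j)]] + [[(0.73+0.51j), 0.85+0.09j, -0.43+0.63j],[-0.08+0.91j, (0.36+0.8j), (-0.78-0.06j)],[1.44-0.30j, (1.07-0.92j), (0.27+1.23j)]] + [[0.73-0.51j, (0.85-0.09j), -0.43-0.63j], [-0.08-0.91j, (0.36-0.8j), -0.78+0.06j], [(1.44+0.3j), 1.07+0.92j, 0.27-1.23j]]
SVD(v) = [[-0.51, 0.64, 0.58], [0.71, -0.06, 0.70], [0.48, 0.77, -0.43]] @ diag([9.380449917671033, 4.064000464788531, 1.96546675481018]) @ [[0.78, -0.45, -0.44], [0.55, 0.83, 0.12], [-0.31, 0.33, -0.89]]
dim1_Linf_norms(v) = [4.69, 4.64, 5.48]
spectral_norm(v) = 9.38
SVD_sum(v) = [[-3.69, 2.16, 2.08], [5.20, -3.04, -2.93], [3.51, -2.06, -1.98]] + [[1.43, 2.16, 0.3], [-0.14, -0.21, -0.03], [1.71, 2.57, 0.36]] + [[-0.35,0.37,-1.01], [-0.42,0.45,-1.22], [0.26,-0.28,0.75]]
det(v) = -74.93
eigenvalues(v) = [(-9.01+0j), (1.36+2.54j), (1.36-2.54j)]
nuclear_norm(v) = 15.41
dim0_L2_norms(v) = [7.64, 5.47, 4.48]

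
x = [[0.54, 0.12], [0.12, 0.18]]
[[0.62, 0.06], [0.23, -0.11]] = x @ [[1.01, 0.28],[0.63, -0.78]]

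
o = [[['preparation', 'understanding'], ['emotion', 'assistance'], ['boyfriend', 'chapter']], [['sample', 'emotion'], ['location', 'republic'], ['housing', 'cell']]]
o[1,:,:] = [['sample', 'emotion'], ['location', 'republic'], ['housing', 'cell']]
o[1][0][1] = 'emotion'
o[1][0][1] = 'emotion'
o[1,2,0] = 'housing'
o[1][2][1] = 'cell'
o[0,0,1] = 'understanding'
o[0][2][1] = 'chapter'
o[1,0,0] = 'sample'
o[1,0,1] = 'emotion'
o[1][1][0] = 'location'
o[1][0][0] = 'sample'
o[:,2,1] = ['chapter', 'cell']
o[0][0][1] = 'understanding'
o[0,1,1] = 'assistance'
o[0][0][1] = 'understanding'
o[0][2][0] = 'boyfriend'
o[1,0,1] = 'emotion'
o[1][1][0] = 'location'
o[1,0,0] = 'sample'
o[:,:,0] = [['preparation', 'emotion', 'boyfriend'], ['sample', 'location', 'housing']]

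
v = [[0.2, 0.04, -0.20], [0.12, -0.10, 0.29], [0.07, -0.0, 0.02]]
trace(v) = 0.12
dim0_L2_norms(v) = [0.24, 0.11, 0.35]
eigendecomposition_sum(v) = [[0.95, 0.18, -1.49], [1.51, 0.28, -2.37], [0.72, 0.13, -1.12]] + [[-0.75, -0.15, 1.31],[-1.38, -0.27, 2.41],[-0.65, -0.13, 1.13]] + [[0.0,  0.01,  -0.02], [-0.02,  -0.11,  0.25], [-0.00,  -0.01,  0.01]]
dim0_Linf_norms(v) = [0.2, 0.1, 0.29]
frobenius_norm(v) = 0.44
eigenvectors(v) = [[-0.49, 0.44, 0.1],[-0.79, 0.81, -0.99],[-0.37, 0.38, -0.06]]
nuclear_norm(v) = 0.62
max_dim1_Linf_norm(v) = 0.29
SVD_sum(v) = [[0.01, 0.06, -0.20], [-0.01, -0.09, 0.29], [-0.0, -0.00, 0.02]] + [[0.19, -0.02, 0.0], [0.13, -0.01, 0.00], [0.07, -0.01, 0.0]] + [[-0.00,  -0.0,  -0.0], [-0.00,  -0.00,  -0.0], [0.0,  0.01,  0.0]]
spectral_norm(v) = 0.37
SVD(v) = [[0.57,0.79,-0.21], [-0.82,0.53,-0.2], [-0.05,0.29,0.96]] @ diag([0.3682758290811186, 0.24418766148219936, 0.012054032290873684]) @ [[0.03, 0.28, -0.96], [1.0, -0.09, 0.01], [0.08, 0.95, 0.29]]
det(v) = -0.00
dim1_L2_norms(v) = [0.29, 0.33, 0.07]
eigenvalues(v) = [0.11, 0.1, -0.09]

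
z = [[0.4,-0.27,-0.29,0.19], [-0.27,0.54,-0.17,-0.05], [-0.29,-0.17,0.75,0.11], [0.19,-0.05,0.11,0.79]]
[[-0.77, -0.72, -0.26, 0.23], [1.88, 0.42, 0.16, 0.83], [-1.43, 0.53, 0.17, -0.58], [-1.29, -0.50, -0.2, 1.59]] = z @ [[-0.94, -0.6, 1.91, 1.55], [2.42, 0.65, 1.64, 2.53], [-1.57, 0.7, 1.46, 0.14], [-1.04, -0.54, -0.81, 1.78]]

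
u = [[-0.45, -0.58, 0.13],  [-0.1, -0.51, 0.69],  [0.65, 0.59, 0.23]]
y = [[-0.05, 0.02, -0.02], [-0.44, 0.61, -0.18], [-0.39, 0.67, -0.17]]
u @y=[[0.23,-0.28,0.09], [-0.04,0.15,-0.02], [-0.38,0.53,-0.16]]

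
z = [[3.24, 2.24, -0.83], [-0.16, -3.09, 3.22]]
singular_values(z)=[5.33, 2.79]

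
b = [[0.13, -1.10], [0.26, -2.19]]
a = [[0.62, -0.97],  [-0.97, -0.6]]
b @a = [[1.15,  0.53], [2.29,  1.06]]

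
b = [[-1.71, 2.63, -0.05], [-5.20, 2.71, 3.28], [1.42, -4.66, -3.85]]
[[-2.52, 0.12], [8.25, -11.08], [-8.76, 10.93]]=b @ [[0.07, 0.37], [-0.85, 0.23], [3.33, -2.98]]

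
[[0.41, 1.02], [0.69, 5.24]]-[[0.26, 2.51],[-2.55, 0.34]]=[[0.15, -1.49], [3.24, 4.90]]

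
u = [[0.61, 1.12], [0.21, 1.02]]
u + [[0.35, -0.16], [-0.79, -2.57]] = [[0.96, 0.96], [-0.58, -1.55]]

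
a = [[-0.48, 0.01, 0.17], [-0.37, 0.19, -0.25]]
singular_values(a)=[0.62, 0.33]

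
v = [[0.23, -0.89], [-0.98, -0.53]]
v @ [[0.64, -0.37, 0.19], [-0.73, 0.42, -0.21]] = [[0.8, -0.46, 0.23],[-0.24, 0.14, -0.07]]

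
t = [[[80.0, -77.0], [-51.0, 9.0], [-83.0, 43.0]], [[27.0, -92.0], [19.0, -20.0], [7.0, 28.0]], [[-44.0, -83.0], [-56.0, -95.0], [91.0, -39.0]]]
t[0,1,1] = 9.0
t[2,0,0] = -44.0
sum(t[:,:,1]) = -326.0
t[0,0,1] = -77.0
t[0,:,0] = [80.0, -51.0, -83.0]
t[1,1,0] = 19.0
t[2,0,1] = -83.0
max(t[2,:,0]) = 91.0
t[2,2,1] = -39.0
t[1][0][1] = -92.0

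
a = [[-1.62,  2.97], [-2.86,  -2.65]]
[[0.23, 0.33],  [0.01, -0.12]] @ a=[[-1.32, -0.19], [0.33, 0.35]]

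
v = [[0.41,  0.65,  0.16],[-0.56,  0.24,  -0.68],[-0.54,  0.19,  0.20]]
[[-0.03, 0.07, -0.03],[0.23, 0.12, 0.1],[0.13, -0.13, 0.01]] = v @ [[-0.23, 0.16, -0.05], [0.12, 0.08, 0.01], [-0.11, -0.28, -0.10]]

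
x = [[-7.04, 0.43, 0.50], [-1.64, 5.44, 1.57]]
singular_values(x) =[7.67, 5.08]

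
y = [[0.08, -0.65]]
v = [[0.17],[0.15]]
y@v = [[-0.08]]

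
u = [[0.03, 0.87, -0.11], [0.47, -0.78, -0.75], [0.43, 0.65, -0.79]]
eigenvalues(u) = [(0.01+0j), (-0.77+0.33j), (-0.77-0.33j)]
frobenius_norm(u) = 1.84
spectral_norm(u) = 1.34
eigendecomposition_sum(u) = [[0.01+0.00j,  (0.01-0j),  -0.01+0.00j], [0j,  0.00-0.00j,  (-0+0j)], [(0.01+0j),  -0j,  (-0+0j)]] + [[0.01-0.57j,(0.43+0.09j),(-0.05+0.99j)], [0.23+0.48j,-0.39+0.11j,-0.37-0.83j], [(0.21-0.47j),0.32+0.22j,-0.39+0.79j]] + [[0.01+0.57j,  0.43-0.09j,  (-0.05-0.99j)],[0.23-0.48j,  (-0.39-0.11j),  (-0.37+0.83j)],[0.21+0.47j,  (0.32-0.22j),  (-0.39-0.79j)]]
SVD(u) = [[0.65, 0.12, -0.75],[-0.62, 0.67, -0.42],[0.45, 0.74, 0.51]] @ diag([1.338155645613601, 1.2659109437403833, 0.0029917604811075904]) @ [[-0.06, 1.0, 0.03], [0.5, 0.05, -0.86], [-0.86, -0.04, -0.5]]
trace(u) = -1.54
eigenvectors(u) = [[0.87+0.00j, (-0.61+0j), (-0.61-0j)], [0.04+0.00j, 0.50-0.26j, 0.50+0.26j], [0.50+0.00j, (-0.5-0.22j), (-0.5+0.22j)]]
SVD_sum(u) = [[-0.05, 0.86, 0.02], [0.05, -0.82, -0.02], [-0.03, 0.60, 0.02]] + [[0.08, 0.01, -0.13], [0.42, 0.04, -0.73], [0.47, 0.05, -0.81]] + [[0.0,0.00,0.00], [0.00,0.0,0.0], [-0.0,-0.00,-0.00]]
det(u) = 0.01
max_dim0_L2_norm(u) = 1.34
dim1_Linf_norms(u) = [0.87, 0.78, 0.79]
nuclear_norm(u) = 2.61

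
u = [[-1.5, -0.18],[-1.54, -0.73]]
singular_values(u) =[2.25, 0.36]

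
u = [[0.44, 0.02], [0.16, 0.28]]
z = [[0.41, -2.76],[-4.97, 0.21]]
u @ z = [[0.08, -1.21], [-1.33, -0.38]]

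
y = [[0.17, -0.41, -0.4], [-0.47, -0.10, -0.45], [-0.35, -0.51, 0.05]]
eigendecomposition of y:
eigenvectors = [[-0.49+0.00j, 0.45+0.41j, (0.45-0.41j)], [(-0.66+0j), (-0.62+0j), (-0.62-0j)], [(-0.57+0j), (0.34-0.37j), 0.34+0.37j]]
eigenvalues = [(-0.84+0j), (0.48+0.04j), (0.48-0.04j)]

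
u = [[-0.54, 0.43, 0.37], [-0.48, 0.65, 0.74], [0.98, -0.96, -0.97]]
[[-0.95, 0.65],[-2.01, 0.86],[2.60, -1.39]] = u@ [[0.69, -0.89], [2.50, -0.44], [-4.46, 0.97]]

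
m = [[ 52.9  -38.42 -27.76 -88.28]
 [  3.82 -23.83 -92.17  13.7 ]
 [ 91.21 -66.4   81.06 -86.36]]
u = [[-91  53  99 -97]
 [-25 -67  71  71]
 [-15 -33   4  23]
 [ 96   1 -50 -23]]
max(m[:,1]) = -23.83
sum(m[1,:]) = -98.48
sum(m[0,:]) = -101.56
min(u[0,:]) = -97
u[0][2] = 99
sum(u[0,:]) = -36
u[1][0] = -25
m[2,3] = -86.36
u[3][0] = 96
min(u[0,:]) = -97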